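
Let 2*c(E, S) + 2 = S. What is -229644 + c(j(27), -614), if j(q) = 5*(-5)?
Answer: -229952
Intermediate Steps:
j(q) = -25
c(E, S) = -1 + S/2
-229644 + c(j(27), -614) = -229644 + (-1 + (½)*(-614)) = -229644 + (-1 - 307) = -229644 - 308 = -229952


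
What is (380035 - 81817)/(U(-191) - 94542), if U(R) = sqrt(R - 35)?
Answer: -14097063078/4469094995 - 149109*I*sqrt(226)/4469094995 ≈ -3.1543 - 0.00050158*I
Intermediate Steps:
U(R) = sqrt(-35 + R)
(380035 - 81817)/(U(-191) - 94542) = (380035 - 81817)/(sqrt(-35 - 191) - 94542) = 298218/(sqrt(-226) - 94542) = 298218/(I*sqrt(226) - 94542) = 298218/(-94542 + I*sqrt(226))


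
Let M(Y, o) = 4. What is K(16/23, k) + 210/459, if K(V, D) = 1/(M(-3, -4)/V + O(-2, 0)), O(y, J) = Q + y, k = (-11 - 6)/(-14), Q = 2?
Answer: 2222/3519 ≈ 0.63143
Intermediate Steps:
k = 17/14 (k = -17*(-1/14) = 17/14 ≈ 1.2143)
O(y, J) = 2 + y
K(V, D) = V/4 (K(V, D) = 1/(4/V + (2 - 2)) = 1/(4/V + 0) = 1/(4/V) = V/4)
K(16/23, k) + 210/459 = (16/23)/4 + 210/459 = (16*(1/23))/4 + 210*(1/459) = (¼)*(16/23) + 70/153 = 4/23 + 70/153 = 2222/3519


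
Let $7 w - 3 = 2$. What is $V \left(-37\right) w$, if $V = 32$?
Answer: $- \frac{5920}{7} \approx -845.71$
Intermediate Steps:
$w = \frac{5}{7}$ ($w = \frac{3}{7} + \frac{1}{7} \cdot 2 = \frac{3}{7} + \frac{2}{7} = \frac{5}{7} \approx 0.71429$)
$V \left(-37\right) w = 32 \left(-37\right) \frac{5}{7} = \left(-1184\right) \frac{5}{7} = - \frac{5920}{7}$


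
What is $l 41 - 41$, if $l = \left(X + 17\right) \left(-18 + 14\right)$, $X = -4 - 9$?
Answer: $-697$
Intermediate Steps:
$X = -13$ ($X = -4 - 9 = -13$)
$l = -16$ ($l = \left(-13 + 17\right) \left(-18 + 14\right) = 4 \left(-4\right) = -16$)
$l 41 - 41 = \left(-16\right) 41 - 41 = -656 - 41 = -697$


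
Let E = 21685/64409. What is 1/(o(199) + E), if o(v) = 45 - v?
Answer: -64409/9897301 ≈ -0.0065077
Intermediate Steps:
E = 21685/64409 (E = 21685*(1/64409) = 21685/64409 ≈ 0.33668)
1/(o(199) + E) = 1/((45 - 1*199) + 21685/64409) = 1/((45 - 199) + 21685/64409) = 1/(-154 + 21685/64409) = 1/(-9897301/64409) = -64409/9897301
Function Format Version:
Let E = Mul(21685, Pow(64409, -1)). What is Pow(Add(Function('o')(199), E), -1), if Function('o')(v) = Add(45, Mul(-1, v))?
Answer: Rational(-64409, 9897301) ≈ -0.0065077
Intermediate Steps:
E = Rational(21685, 64409) (E = Mul(21685, Rational(1, 64409)) = Rational(21685, 64409) ≈ 0.33668)
Pow(Add(Function('o')(199), E), -1) = Pow(Add(Add(45, Mul(-1, 199)), Rational(21685, 64409)), -1) = Pow(Add(Add(45, -199), Rational(21685, 64409)), -1) = Pow(Add(-154, Rational(21685, 64409)), -1) = Pow(Rational(-9897301, 64409), -1) = Rational(-64409, 9897301)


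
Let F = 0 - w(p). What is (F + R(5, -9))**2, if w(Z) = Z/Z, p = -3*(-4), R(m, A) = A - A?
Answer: 1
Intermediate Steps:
R(m, A) = 0
p = 12
w(Z) = 1
F = -1 (F = 0 - 1*1 = 0 - 1 = -1)
(F + R(5, -9))**2 = (-1 + 0)**2 = (-1)**2 = 1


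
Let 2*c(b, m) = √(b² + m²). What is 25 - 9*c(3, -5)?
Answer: 25 - 9*√34/2 ≈ -1.2393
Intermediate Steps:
c(b, m) = √(b² + m²)/2
25 - 9*c(3, -5) = 25 - 9*√(3² + (-5)²)/2 = 25 - 9*√(9 + 25)/2 = 25 - 9*√34/2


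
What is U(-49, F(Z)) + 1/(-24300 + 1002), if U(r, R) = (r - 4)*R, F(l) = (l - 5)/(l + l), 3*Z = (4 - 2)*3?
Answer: 1852189/46596 ≈ 39.750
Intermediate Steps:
Z = 2 (Z = ((4 - 2)*3)/3 = (2*3)/3 = (⅓)*6 = 2)
F(l) = (-5 + l)/(2*l) (F(l) = (-5 + l)/((2*l)) = (-5 + l)*(1/(2*l)) = (-5 + l)/(2*l))
U(r, R) = R*(-4 + r) (U(r, R) = (-4 + r)*R = R*(-4 + r))
U(-49, F(Z)) + 1/(-24300 + 1002) = ((½)*(-5 + 2)/2)*(-4 - 49) + 1/(-24300 + 1002) = ((½)*(½)*(-3))*(-53) + 1/(-23298) = -¾*(-53) - 1/23298 = 159/4 - 1/23298 = 1852189/46596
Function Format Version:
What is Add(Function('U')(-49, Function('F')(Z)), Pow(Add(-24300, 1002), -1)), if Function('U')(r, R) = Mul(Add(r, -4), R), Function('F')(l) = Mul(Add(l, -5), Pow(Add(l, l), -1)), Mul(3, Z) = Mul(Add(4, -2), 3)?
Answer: Rational(1852189, 46596) ≈ 39.750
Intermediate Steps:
Z = 2 (Z = Mul(Rational(1, 3), Mul(Add(4, -2), 3)) = Mul(Rational(1, 3), Mul(2, 3)) = Mul(Rational(1, 3), 6) = 2)
Function('F')(l) = Mul(Rational(1, 2), Pow(l, -1), Add(-5, l)) (Function('F')(l) = Mul(Add(-5, l), Pow(Mul(2, l), -1)) = Mul(Add(-5, l), Mul(Rational(1, 2), Pow(l, -1))) = Mul(Rational(1, 2), Pow(l, -1), Add(-5, l)))
Function('U')(r, R) = Mul(R, Add(-4, r)) (Function('U')(r, R) = Mul(Add(-4, r), R) = Mul(R, Add(-4, r)))
Add(Function('U')(-49, Function('F')(Z)), Pow(Add(-24300, 1002), -1)) = Add(Mul(Mul(Rational(1, 2), Pow(2, -1), Add(-5, 2)), Add(-4, -49)), Pow(Add(-24300, 1002), -1)) = Add(Mul(Mul(Rational(1, 2), Rational(1, 2), -3), -53), Pow(-23298, -1)) = Add(Mul(Rational(-3, 4), -53), Rational(-1, 23298)) = Add(Rational(159, 4), Rational(-1, 23298)) = Rational(1852189, 46596)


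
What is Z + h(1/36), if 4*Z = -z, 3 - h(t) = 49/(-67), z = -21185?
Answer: 1420395/268 ≈ 5300.0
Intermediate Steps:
h(t) = 250/67 (h(t) = 3 - 49/(-67) = 3 - 49*(-1)/67 = 3 - 1*(-49/67) = 3 + 49/67 = 250/67)
Z = 21185/4 (Z = (-1*(-21185))/4 = (1/4)*21185 = 21185/4 ≈ 5296.3)
Z + h(1/36) = 21185/4 + 250/67 = 1420395/268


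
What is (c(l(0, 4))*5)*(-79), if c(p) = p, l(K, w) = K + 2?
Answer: -790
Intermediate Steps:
l(K, w) = 2 + K
(c(l(0, 4))*5)*(-79) = ((2 + 0)*5)*(-79) = (2*5)*(-79) = 10*(-79) = -790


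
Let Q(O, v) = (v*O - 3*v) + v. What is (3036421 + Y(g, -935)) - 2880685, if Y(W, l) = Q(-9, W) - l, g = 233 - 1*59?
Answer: 154757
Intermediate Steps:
g = 174 (g = 233 - 59 = 174)
Q(O, v) = -2*v + O*v (Q(O, v) = (O*v - 3*v) + v = (-3*v + O*v) + v = -2*v + O*v)
Y(W, l) = -l - 11*W (Y(W, l) = W*(-2 - 9) - l = W*(-11) - l = -11*W - l = -l - 11*W)
(3036421 + Y(g, -935)) - 2880685 = (3036421 + (-1*(-935) - 11*174)) - 2880685 = (3036421 + (935 - 1914)) - 2880685 = (3036421 - 979) - 2880685 = 3035442 - 2880685 = 154757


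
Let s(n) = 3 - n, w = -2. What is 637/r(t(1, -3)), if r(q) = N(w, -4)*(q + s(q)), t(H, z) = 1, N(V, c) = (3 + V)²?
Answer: 637/3 ≈ 212.33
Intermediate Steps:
r(q) = 3 (r(q) = (3 - 2)²*(q + (3 - q)) = 1²*3 = 1*3 = 3)
637/r(t(1, -3)) = 637/3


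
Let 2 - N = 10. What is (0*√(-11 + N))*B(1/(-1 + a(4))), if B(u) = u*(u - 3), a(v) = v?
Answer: 0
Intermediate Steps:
N = -8 (N = 2 - 1*10 = 2 - 10 = -8)
B(u) = u*(-3 + u)
(0*√(-11 + N))*B(1/(-1 + a(4))) = (0*√(-11 - 8))*((-3 + 1/(-1 + 4))/(-1 + 4)) = (0*√(-19))*((-3 + 1/3)/3) = (0*(I*√19))*((-3 + ⅓)/3) = 0*((⅓)*(-8/3)) = 0*(-8/9) = 0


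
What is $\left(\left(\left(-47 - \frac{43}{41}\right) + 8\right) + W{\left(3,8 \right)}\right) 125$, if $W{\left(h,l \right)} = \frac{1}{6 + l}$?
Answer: $- \frac{2868375}{574} \approx -4997.2$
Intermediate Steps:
$\left(\left(\left(-47 - \frac{43}{41}\right) + 8\right) + W{\left(3,8 \right)}\right) 125 = \left(\left(\left(-47 - \frac{43}{41}\right) + 8\right) + \frac{1}{6 + 8}\right) 125 = \left(\left(\left(-47 - \frac{43}{41}\right) + 8\right) + \frac{1}{14}\right) 125 = \left(\left(- \frac{1970}{41} + 8\right) + \frac{1}{14}\right) 125 = \left(- \frac{1642}{41} + \frac{1}{14}\right) 125 = \left(- \frac{22947}{574}\right) 125 = - \frac{2868375}{574}$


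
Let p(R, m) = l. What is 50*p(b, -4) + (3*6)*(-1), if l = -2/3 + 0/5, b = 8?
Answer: -154/3 ≈ -51.333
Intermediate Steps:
l = -2/3 (l = -2*1/3 + 0*(1/5) = -2/3 + 0 = -2/3 ≈ -0.66667)
p(R, m) = -2/3
50*p(b, -4) + (3*6)*(-1) = 50*(-2/3) + (3*6)*(-1) = -100/3 + 18*(-1) = -100/3 - 18 = -154/3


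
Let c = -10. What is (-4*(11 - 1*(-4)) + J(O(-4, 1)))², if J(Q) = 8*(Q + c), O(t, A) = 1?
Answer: 17424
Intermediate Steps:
J(Q) = -80 + 8*Q (J(Q) = 8*(Q - 10) = 8*(-10 + Q) = -80 + 8*Q)
(-4*(11 - 1*(-4)) + J(O(-4, 1)))² = (-4*(11 - 1*(-4)) + (-80 + 8*1))² = (-4*(11 + 4) + (-80 + 8))² = (-4*15 - 72)² = (-60 - 72)² = (-132)² = 17424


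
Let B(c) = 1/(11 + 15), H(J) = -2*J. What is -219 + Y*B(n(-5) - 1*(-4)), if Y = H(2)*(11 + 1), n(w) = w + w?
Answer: -2871/13 ≈ -220.85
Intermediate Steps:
n(w) = 2*w
B(c) = 1/26
Y = -48 (Y = (-2*2)*(11 + 1) = -4*12 = -48)
-219 + Y*B(n(-5) - 1*(-4)) = -219 - 48*1/26 = -219 - 24/13 = -2871/13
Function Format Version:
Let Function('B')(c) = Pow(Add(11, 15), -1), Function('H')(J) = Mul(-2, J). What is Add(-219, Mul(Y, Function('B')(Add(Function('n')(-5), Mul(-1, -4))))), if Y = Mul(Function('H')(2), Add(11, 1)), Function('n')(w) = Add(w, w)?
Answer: Rational(-2871, 13) ≈ -220.85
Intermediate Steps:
Function('n')(w) = Mul(2, w)
Function('B')(c) = Rational(1, 26) (Function('B')(c) = Pow(26, -1) = Rational(1, 26))
Y = -48 (Y = Mul(Mul(-2, 2), Add(11, 1)) = Mul(-4, 12) = -48)
Add(-219, Mul(Y, Function('B')(Add(Function('n')(-5), Mul(-1, -4))))) = Add(-219, Mul(-48, Rational(1, 26))) = Add(-219, Rational(-24, 13)) = Rational(-2871, 13)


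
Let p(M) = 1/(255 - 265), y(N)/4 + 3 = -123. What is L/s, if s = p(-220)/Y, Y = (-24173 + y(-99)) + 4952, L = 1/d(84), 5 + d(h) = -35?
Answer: -19725/4 ≈ -4931.3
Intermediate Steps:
d(h) = -40 (d(h) = -5 - 35 = -40)
y(N) = -504 (y(N) = -12 + 4*(-123) = -12 - 492 = -504)
p(M) = -⅒ (p(M) = 1/(-10) = -⅒)
L = -1/40 (L = 1/(-40) = -1/40 ≈ -0.025000)
Y = -19725 (Y = (-24173 - 504) + 4952 = -24677 + 4952 = -19725)
s = 1/197250 (s = -⅒/(-19725) = -⅒*(-1/19725) = 1/197250 ≈ 5.0697e-6)
L/s = -1/(40*1/197250) = -1/40*197250 = -19725/4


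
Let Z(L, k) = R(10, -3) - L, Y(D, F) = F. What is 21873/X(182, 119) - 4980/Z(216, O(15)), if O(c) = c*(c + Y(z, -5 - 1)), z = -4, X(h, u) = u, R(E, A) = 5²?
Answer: 4770363/22729 ≈ 209.88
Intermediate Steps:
R(E, A) = 25
O(c) = c*(-6 + c) (O(c) = c*(c + (-5 - 1)) = c*(c - 6) = c*(-6 + c))
Z(L, k) = 25 - L
21873/X(182, 119) - 4980/Z(216, O(15)) = 21873/119 - 4980/(25 - 1*216) = 21873*(1/119) - 4980/(25 - 216) = 21873/119 - 4980/(-191) = 21873/119 - 4980*(-1/191) = 21873/119 + 4980/191 = 4770363/22729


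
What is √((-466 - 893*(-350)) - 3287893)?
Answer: I*√2975809 ≈ 1725.1*I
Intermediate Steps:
√((-466 - 893*(-350)) - 3287893) = √((-466 + 312550) - 3287893) = √(312084 - 3287893) = √(-2975809) = I*√2975809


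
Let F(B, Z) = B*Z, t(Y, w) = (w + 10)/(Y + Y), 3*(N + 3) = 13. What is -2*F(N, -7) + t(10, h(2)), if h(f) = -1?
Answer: 1147/60 ≈ 19.117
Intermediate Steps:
N = 4/3 (N = -3 + (1/3)*13 = -3 + 13/3 = 4/3 ≈ 1.3333)
t(Y, w) = (10 + w)/(2*Y) (t(Y, w) = (10 + w)/((2*Y)) = (10 + w)*(1/(2*Y)) = (10 + w)/(2*Y))
-2*F(N, -7) + t(10, h(2)) = -8*(-7)/3 + (1/2)*(10 - 1)/10 = -2*(-28/3) + (1/2)*(1/10)*9 = 56/3 + 9/20 = 1147/60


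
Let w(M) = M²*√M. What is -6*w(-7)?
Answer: -294*I*√7 ≈ -777.85*I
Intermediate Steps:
w(M) = M^(5/2)
-6*w(-7) = -294*I*√7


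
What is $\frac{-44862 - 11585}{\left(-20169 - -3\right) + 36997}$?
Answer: $- \frac{56447}{16831} \approx -3.3538$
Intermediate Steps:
$\frac{-44862 - 11585}{\left(-20169 - -3\right) + 36997} = - \frac{56447}{\left(-20169 + 3\right) + 36997} = - \frac{56447}{-20166 + 36997} = - \frac{56447}{16831}$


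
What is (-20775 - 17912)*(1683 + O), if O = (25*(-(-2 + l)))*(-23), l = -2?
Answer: 23869879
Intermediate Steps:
O = -2300 (O = (25*(-(-2 - 2)))*(-23) = (25*(-1*(-4)))*(-23) = (25*4)*(-23) = 100*(-23) = -2300)
(-20775 - 17912)*(1683 + O) = (-20775 - 17912)*(1683 - 2300) = -38687*(-617) = 23869879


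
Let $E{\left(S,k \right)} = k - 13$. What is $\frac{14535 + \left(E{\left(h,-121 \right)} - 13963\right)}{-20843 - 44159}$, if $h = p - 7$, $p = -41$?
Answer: $- \frac{219}{32501} \approx -0.0067383$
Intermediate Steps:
$h = -48$ ($h = -41 - 7 = -48$)
$E{\left(S,k \right)} = -13 + k$
$\frac{14535 + \left(E{\left(h,-121 \right)} - 13963\right)}{-20843 - 44159} = \frac{14535 - 14097}{-20843 - 44159} = \frac{14535 - 14097}{-65002} = \left(14535 - 14097\right) \left(- \frac{1}{65002}\right) = 438 \left(- \frac{1}{65002}\right) = - \frac{219}{32501}$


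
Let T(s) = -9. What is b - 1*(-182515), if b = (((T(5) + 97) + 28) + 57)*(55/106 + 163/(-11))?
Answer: 209928061/1166 ≈ 1.8004e+5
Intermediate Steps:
b = -2884429/1166 (b = (((-9 + 97) + 28) + 57)*(55/106 + 163/(-11)) = ((88 + 28) + 57)*(55*(1/106) + 163*(-1/11)) = (116 + 57)*(55/106 - 163/11) = 173*(-16673/1166) = -2884429/1166 ≈ -2473.8)
b - 1*(-182515) = -2884429/1166 - 1*(-182515) = -2884429/1166 + 182515 = 209928061/1166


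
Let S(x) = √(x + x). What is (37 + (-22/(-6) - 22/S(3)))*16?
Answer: 1952/3 - 176*√6/3 ≈ 506.96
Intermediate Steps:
S(x) = √2*√x (S(x) = √(2*x) = √2*√x)
(37 + (-22/(-6) - 22/S(3)))*16 = (37 + (-22/(-6) - 22*√6/6))*16 = (37 + (-22*(-⅙) - 22*√6/6))*16 = (37 + (11/3 - 11*√6/3))*16 = (122/3 - 11*√6/3)*16 = 1952/3 - 176*√6/3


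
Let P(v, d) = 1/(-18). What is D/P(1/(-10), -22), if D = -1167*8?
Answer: 168048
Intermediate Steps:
P(v, d) = -1/18
D = -9336
D/P(1/(-10), -22) = -9336/(-1/18) = -9336*(-18) = 168048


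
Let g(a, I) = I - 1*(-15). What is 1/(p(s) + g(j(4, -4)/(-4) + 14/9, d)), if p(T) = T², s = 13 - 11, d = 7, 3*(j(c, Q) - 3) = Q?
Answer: 1/26 ≈ 0.038462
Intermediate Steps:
j(c, Q) = 3 + Q/3
s = 2
g(a, I) = 15 + I (g(a, I) = I + 15 = 15 + I)
1/(p(s) + g(j(4, -4)/(-4) + 14/9, d)) = 1/(2² + (15 + 7)) = 1/(4 + 22) = 1/26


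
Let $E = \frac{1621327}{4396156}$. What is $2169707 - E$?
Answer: $\frac{9538368824965}{4396156} \approx 2.1697 \cdot 10^{6}$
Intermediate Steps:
$E = \frac{1621327}{4396156}$ ($E = 1621327 \cdot \frac{1}{4396156} = \frac{1621327}{4396156} \approx 0.36881$)
$2169707 - E = 2169707 - \frac{1621327}{4396156} = \frac{9538368824965}{4396156}$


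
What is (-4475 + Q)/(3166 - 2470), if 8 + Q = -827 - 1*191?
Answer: -5501/696 ≈ -7.9037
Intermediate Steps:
Q = -1026 (Q = -8 + (-827 - 1*191) = -8 + (-827 - 191) = -8 - 1018 = -1026)
(-4475 + Q)/(3166 - 2470) = (-4475 - 1026)/(3166 - 2470) = -5501/696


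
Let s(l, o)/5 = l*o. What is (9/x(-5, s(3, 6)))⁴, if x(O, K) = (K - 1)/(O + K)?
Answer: 342488300625/62742241 ≈ 5458.7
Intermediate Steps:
s(l, o) = 5*l*o (s(l, o) = 5*(l*o) = 5*l*o)
x(O, K) = (-1 + K)/(K + O)
(9/x(-5, s(3, 6)))⁴ = (9/(((-1 + 5*3*6)/(5*3*6 - 5))))⁴ = (9/(((-1 + 90)/(90 - 5))))⁴ = (9/((89/85)))⁴ = (9/(((1/85)*89)))⁴ = (9/(89/85))⁴ = (9*(85/89))⁴ = (765/89)⁴ = 342488300625/62742241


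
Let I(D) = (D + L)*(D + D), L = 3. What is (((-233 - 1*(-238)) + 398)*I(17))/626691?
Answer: 21080/48207 ≈ 0.43728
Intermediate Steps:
I(D) = 2*D*(3 + D) (I(D) = (D + 3)*(D + D) = (3 + D)*(2*D) = 2*D*(3 + D))
(((-233 - 1*(-238)) + 398)*I(17))/626691 = (((-233 - 1*(-238)) + 398)*(2*17*(3 + 17)))/626691 = (((-233 + 238) + 398)*(2*17*20))*(1/626691) = ((5 + 398)*680)*(1/626691) = (403*680)*(1/626691) = 274040*(1/626691) = 21080/48207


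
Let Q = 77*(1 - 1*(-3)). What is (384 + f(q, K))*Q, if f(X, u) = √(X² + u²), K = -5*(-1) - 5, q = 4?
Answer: 119504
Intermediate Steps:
Q = 308 (Q = 77*(1 + 3) = 77*4 = 308)
K = 0 (K = 5 - 5 = 0)
(384 + f(q, K))*Q = (384 + √(4² + 0²))*308 = (384 + √(16 + 0))*308 = (384 + √16)*308 = (384 + 4)*308 = 388*308 = 119504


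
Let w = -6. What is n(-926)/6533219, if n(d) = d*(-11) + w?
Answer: 10180/6533219 ≈ 0.0015582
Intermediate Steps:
n(d) = -6 - 11*d (n(d) = d*(-11) - 6 = -11*d - 6 = -6 - 11*d)
n(-926)/6533219 = (-6 - 11*(-926))/6533219 = (-6 + 10186)*(1/6533219) = 10180*(1/6533219) = 10180/6533219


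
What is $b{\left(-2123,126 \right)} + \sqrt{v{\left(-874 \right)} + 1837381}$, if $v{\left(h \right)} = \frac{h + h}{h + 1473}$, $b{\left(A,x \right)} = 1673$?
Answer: $1673 + \frac{3 \sqrt{73250343681}}{599} \approx 3028.5$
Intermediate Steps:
$v{\left(h \right)} = \frac{2 h}{1473 + h}$
$b{\left(-2123,126 \right)} + \sqrt{v{\left(-874 \right)} + 1837381} = 1673 + \sqrt{2 \left(-874\right) \frac{1}{1473 - 874} + 1837381} = 1673 + \sqrt{2 \left(-874\right) \frac{1}{599} + 1837381} = 1673 + \sqrt{- \frac{1748}{599} + 1837381} = 1673 + \sqrt{\frac{1100589471}{599}} = 1673 + \frac{3 \sqrt{73250343681}}{599}$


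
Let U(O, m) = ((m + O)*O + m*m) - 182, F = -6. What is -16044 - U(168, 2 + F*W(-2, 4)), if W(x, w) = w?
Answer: -40874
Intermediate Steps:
U(O, m) = -182 + m**2 + O*(O + m) (U(O, m) = ((O + m)*O + m**2) - 182 = (O*(O + m) + m**2) - 182 = (m**2 + O*(O + m)) - 182 = -182 + m**2 + O*(O + m))
-16044 - U(168, 2 + F*W(-2, 4)) = -16044 - (-182 + 168**2 + (2 - 6*4)**2 + 168*(2 - 6*4)) = -16044 - (-182 + 28224 + (2 - 24)**2 + 168*(2 - 24)) = -16044 - (-182 + 28224 + (-22)**2 + 168*(-22)) = -16044 - (-182 + 28224 + 484 - 3696) = -16044 - 1*24830 = -16044 - 24830 = -40874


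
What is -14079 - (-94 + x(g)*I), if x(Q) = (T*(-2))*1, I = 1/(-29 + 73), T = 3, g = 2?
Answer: -307667/22 ≈ -13985.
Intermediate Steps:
I = 1/44 ≈ 0.022727
x(Q) = -6 (x(Q) = (3*(-2))*1 = -6*1 = -6)
-14079 - (-94 + x(g)*I) = -14079 - (-94 - 6*1/44) = -14079 - (-94 - 3/22) = -14079 - 1*(-2071/22) = -14079 + 2071/22 = -307667/22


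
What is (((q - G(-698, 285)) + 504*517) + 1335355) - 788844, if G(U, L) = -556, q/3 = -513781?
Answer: -733708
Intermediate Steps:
q = -1541343 (q = 3*(-513781) = -1541343)
(((q - G(-698, 285)) + 504*517) + 1335355) - 788844 = (((-1541343 - 1*(-556)) + 504*517) + 1335355) - 788844 = (((-1541343 + 556) + 260568) + 1335355) - 788844 = ((-1540787 + 260568) + 1335355) - 788844 = (-1280219 + 1335355) - 788844 = 55136 - 788844 = -733708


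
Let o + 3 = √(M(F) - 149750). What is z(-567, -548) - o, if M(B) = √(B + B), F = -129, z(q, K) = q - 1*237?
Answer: -801 - √(-149750 + I*√258) ≈ -801.02 - 386.98*I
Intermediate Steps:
z(q, K) = -237 + q (z(q, K) = q - 237 = -237 + q)
M(B) = √2*√B (M(B) = √(2*B) = √2*√B)
o = -3 + √(-149750 + I*√258) (o = -3 + √(√2*√(-129) - 149750) = -3 + √(√2*(I*√129) - 149750) = -3 + √(I*√258 - 149750) = -3 + √(-149750 + I*√258) ≈ -2.9792 + 386.98*I)
z(-567, -548) - o = (-237 - 567) - (-3 + √(-149750 + I*√258)) = -804 + (3 - √(-149750 + I*√258)) = -801 - √(-149750 + I*√258)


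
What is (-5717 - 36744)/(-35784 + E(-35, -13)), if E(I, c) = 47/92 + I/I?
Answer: 3906412/3291989 ≈ 1.1866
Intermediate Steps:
E(I, c) = 139/92 (E(I, c) = 47*(1/92) + 1 = 47/92 + 1 = 139/92)
(-5717 - 36744)/(-35784 + E(-35, -13)) = (-5717 - 36744)/(-35784 + 139/92) = -42461/(-3291989/92) = -42461*(-92/3291989) = 3906412/3291989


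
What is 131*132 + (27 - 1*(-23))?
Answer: 17342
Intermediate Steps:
131*132 + (27 - 1*(-23)) = 17292 + (27 + 23) = 17292 + 50 = 17342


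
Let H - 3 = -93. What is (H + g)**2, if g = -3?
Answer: 8649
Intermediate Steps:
H = -90 (H = 3 - 93 = -90)
(H + g)**2 = (-90 - 3)**2 = (-93)**2 = 8649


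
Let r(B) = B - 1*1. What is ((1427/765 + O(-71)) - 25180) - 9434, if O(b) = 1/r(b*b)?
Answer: -2965567679/85680 ≈ -34612.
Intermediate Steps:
r(B) = -1 + B (r(B) = B - 1 = -1 + B)
O(b) = 1/(-1 + b²) (O(b) = 1/(-1 + b*b) = 1/(-1 + b²))
((1427/765 + O(-71)) - 25180) - 9434 = ((1427/765 + 1/(-1 + (-71)²)) - 25180) - 9434 = ((1427*(1/765) + 1/(-1 + 5041)) - 25180) - 9434 = ((1427/765 + 1/5040) - 25180) - 9434 = (159841/85680 - 25180) - 9434 = -2157262559/85680 - 9434 = -2965567679/85680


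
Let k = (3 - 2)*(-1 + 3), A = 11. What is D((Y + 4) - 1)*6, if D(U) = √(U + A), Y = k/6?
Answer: 2*√129 ≈ 22.716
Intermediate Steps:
k = 2 (k = 1*2 = 2)
Y = ⅓ (Y = 2/6 = 2*(⅙) = ⅓ ≈ 0.33333)
D(U) = √(11 + U) (D(U) = √(U + 11) = √(11 + U))
D((Y + 4) - 1)*6 = √(11 + ((⅓ + 4) - 1))*6 = √(11 + (13/3 - 1))*6 = √(11 + 10/3)*6 = √(43/3)*6 = (√129/3)*6 = 2*√129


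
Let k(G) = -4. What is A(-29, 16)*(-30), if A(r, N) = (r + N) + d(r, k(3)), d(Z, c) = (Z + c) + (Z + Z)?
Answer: 3120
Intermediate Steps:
d(Z, c) = c + 3*Z (d(Z, c) = (Z + c) + 2*Z = c + 3*Z)
A(r, N) = -4 + N + 4*r (A(r, N) = (r + N) + (-4 + 3*r) = (N + r) + (-4 + 3*r) = -4 + N + 4*r)
A(-29, 16)*(-30) = (-4 + 16 + 4*(-29))*(-30) = (-4 + 16 - 116)*(-30) = -104*(-30) = 3120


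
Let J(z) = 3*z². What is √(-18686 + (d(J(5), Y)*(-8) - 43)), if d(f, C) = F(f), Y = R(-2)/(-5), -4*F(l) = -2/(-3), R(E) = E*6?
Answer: I*√168549/3 ≈ 136.85*I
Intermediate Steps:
R(E) = 6*E
F(l) = -⅙ (F(l) = -(-1)/(2*(-3)) = -(-1)*(-1)/(2*3) = -¼*⅔ = -⅙)
Y = 12/5 (Y = (6*(-2))/(-5) = -12*(-⅕) = 12/5 ≈ 2.4000)
d(f, C) = -⅙
√(-18686 + (d(J(5), Y)*(-8) - 43)) = √(-18686 + (-⅙*(-8) - 43)) = √(-18686 + (4/3 - 43)) = √(-18686 - 125/3) = √(-56183/3) = I*√168549/3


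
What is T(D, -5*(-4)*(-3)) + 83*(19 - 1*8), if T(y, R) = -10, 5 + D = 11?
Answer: 903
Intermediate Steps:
D = 6 (D = -5 + 11 = 6)
T(D, -5*(-4)*(-3)) + 83*(19 - 1*8) = -10 + 83*(19 - 1*8) = -10 + 83*(19 - 8) = -10 + 83*11 = -10 + 913 = 903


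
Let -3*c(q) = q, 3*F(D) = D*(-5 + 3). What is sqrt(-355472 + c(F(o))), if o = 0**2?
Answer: 4*I*sqrt(22217) ≈ 596.21*I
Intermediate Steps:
o = 0
F(D) = -2*D/3 (F(D) = (D*(-5 + 3))/3 = (D*(-2))/3 = (-2*D)/3 = -2*D/3)
c(q) = -q/3
sqrt(-355472 + c(F(o))) = sqrt(-355472 - (-2)*0/9) = sqrt(-355472 - 1/3*0) = sqrt(-355472 + 0) = sqrt(-355472) = 4*I*sqrt(22217)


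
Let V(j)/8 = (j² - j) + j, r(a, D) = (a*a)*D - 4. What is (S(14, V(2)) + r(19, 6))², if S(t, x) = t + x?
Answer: 4875264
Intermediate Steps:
r(a, D) = -4 + D*a² (r(a, D) = a²*D - 4 = D*a² - 4 = -4 + D*a²)
V(j) = 8*j² (V(j) = 8*((j² - j) + j) = 8*j²)
(S(14, V(2)) + r(19, 6))² = ((14 + 8*2²) + (-4 + 6*19²))² = ((14 + 8*4) + (-4 + 6*361))² = ((14 + 32) + (-4 + 2166))² = (46 + 2162)² = 2208² = 4875264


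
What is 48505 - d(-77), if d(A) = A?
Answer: 48582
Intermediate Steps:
48505 - d(-77) = 48505 - 1*(-77) = 48505 + 77 = 48582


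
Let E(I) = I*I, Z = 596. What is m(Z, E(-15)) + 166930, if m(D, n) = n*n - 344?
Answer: 217211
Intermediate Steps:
E(I) = I²
m(D, n) = -344 + n² (m(D, n) = n² - 344 = -344 + n²)
m(Z, E(-15)) + 166930 = (-344 + ((-15)²)²) + 166930 = (-344 + 225²) + 166930 = (-344 + 50625) + 166930 = 50281 + 166930 = 217211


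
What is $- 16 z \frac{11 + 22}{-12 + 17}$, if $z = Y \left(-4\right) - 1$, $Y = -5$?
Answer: $- \frac{10032}{5} \approx -2006.4$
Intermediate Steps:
$z = 19$ ($z = \left(-5\right) \left(-4\right) - 1 = 20 - 1 = 19$)
$- 16 z \frac{11 + 22}{-12 + 17} = \left(-16\right) 19 \frac{11 + 22}{-12 + 17} = - 304 \cdot \frac{33}{5} = - 304 \cdot 33 \cdot \frac{1}{5} = \left(-304\right) \frac{33}{5} = - \frac{10032}{5}$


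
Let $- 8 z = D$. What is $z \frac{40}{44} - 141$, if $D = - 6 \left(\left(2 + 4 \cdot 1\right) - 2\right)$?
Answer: $- \frac{1521}{11} \approx -138.27$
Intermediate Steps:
$D = -24$ ($D = - 6 \left(\left(2 + 4\right) - 2\right) = - 6 \left(6 - 2\right) = \left(-6\right) 4 = -24$)
$z = 3$ ($z = \left(- \frac{1}{8}\right) \left(-24\right) = 3$)
$z \frac{40}{44} - 141 = 3 \cdot \frac{40}{44} - 141 = 3 \cdot 40 \cdot \frac{1}{44} - 141 = 3 \cdot \frac{10}{11} - 141 = \frac{30}{11} - 141 = - \frac{1521}{11}$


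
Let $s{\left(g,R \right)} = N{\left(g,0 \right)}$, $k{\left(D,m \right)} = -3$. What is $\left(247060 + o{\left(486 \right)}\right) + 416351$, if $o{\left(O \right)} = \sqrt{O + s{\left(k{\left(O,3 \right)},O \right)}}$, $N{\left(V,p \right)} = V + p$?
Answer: $663411 + \sqrt{483} \approx 6.6343 \cdot 10^{5}$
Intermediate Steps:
$s{\left(g,R \right)} = g$ ($s{\left(g,R \right)} = g + 0 = g$)
$o{\left(O \right)} = \sqrt{-3 + O}$ ($o{\left(O \right)} = \sqrt{O - 3} = \sqrt{-3 + O}$)
$\left(247060 + o{\left(486 \right)}\right) + 416351 = \left(247060 + \sqrt{-3 + 486}\right) + 416351 = \left(247060 + \sqrt{483}\right) + 416351 = 663411 + \sqrt{483}$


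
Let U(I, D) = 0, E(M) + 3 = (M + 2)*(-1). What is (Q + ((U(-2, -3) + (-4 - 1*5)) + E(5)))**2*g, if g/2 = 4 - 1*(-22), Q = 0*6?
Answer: 18772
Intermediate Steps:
E(M) = -5 - M (E(M) = -3 + (M + 2)*(-1) = -3 + (2 + M)*(-1) = -3 + (-2 - M) = -5 - M)
Q = 0
g = 52 (g = 2*(4 - 1*(-22)) = 2*(4 + 22) = 2*26 = 52)
(Q + ((U(-2, -3) + (-4 - 1*5)) + E(5)))**2*g = (0 + ((0 + (-4 - 1*5)) + (-5 - 1*5)))**2*52 = (0 + ((0 + (-4 - 5)) + (-5 - 5)))**2*52 = (0 + ((0 - 9) - 10))**2*52 = (0 + (-9 - 10))**2*52 = (0 - 19)**2*52 = (-19)**2*52 = 361*52 = 18772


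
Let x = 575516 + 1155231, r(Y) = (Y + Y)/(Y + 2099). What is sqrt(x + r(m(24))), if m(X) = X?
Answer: sqrt(7800700097267)/2123 ≈ 1315.6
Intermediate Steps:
r(Y) = 2*Y/(2099 + Y) (r(Y) = (2*Y)/(2099 + Y) = 2*Y/(2099 + Y))
x = 1730747
sqrt(x + r(m(24))) = sqrt(1730747 + 2*24/(2099 + 24)) = sqrt(1730747 + 2*24/2123) = sqrt(1730747 + 2*24*(1/2123)) = sqrt(1730747 + 48/2123) = sqrt(3674375929/2123) = sqrt(7800700097267)/2123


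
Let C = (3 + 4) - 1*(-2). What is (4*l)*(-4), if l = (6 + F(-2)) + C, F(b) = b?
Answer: -208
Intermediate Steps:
C = 9 (C = 7 + 2 = 9)
l = 13 (l = (6 - 2) + 9 = 4 + 9 = 13)
(4*l)*(-4) = (4*13)*(-4) = 52*(-4) = -208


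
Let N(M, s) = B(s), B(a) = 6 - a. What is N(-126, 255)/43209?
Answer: -83/14403 ≈ -0.0057627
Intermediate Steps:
N(M, s) = 6 - s
N(-126, 255)/43209 = (6 - 1*255)/43209 = (6 - 255)*(1/43209) = -249*1/43209 = -83/14403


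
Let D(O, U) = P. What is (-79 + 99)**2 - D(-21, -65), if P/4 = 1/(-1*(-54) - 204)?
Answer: 30002/75 ≈ 400.03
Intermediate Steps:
P = -2/75 (P = 4/(-1*(-54) - 204) = 4/(54 - 204) = 4/(-150) = 4*(-1/150) = -2/75 ≈ -0.026667)
D(O, U) = -2/75
(-79 + 99)**2 - D(-21, -65) = (-79 + 99)**2 - 1*(-2/75) = 20**2 + 2/75 = 400 + 2/75 = 30002/75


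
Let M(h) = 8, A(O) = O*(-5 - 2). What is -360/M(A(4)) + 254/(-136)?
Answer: -3187/68 ≈ -46.868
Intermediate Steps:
A(O) = -7*O (A(O) = O*(-7) = -7*O)
-360/M(A(4)) + 254/(-136) = -360/8 + 254/(-136) = -360*1/8 + 254*(-1/136) = -45 - 127/68 = -3187/68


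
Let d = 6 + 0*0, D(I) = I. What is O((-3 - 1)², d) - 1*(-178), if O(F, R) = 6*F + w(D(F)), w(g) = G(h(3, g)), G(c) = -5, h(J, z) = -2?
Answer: 269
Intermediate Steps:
d = 6 (d = 6 + 0 = 6)
w(g) = -5
O(F, R) = -5 + 6*F (O(F, R) = 6*F - 5 = -5 + 6*F)
O((-3 - 1)², d) - 1*(-178) = (-5 + 6*(-3 - 1)²) - 1*(-178) = (-5 + 6*(-4)²) + 178 = (-5 + 6*16) + 178 = (-5 + 96) + 178 = 91 + 178 = 269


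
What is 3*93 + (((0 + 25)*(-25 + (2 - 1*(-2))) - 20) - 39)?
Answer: -305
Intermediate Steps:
3*93 + (((0 + 25)*(-25 + (2 - 1*(-2))) - 20) - 39) = 279 + ((25*(-25 + (2 + 2)) - 20) - 39) = 279 + ((25*(-25 + 4) - 20) - 39) = 279 + ((25*(-21) - 20) - 39) = 279 + ((-525 - 20) - 39) = 279 + (-545 - 39) = 279 - 584 = -305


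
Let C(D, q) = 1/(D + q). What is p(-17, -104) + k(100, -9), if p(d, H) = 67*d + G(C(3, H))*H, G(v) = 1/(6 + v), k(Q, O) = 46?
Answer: -671769/605 ≈ -1110.4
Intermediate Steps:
p(d, H) = 67*d + H/(6 + 1/(3 + H))
p(-17, -104) + k(100, -9) = (-104*(3 - 104) + 67*(-17)*(19 + 6*(-104)))/(19 + 6*(-104)) + 46 = (-104*(-101) + 67*(-17)*(19 - 624))/(19 - 624) + 46 = (10504 + 67*(-17)*(-605))/(-605) + 46 = -(10504 + 689095)/605 + 46 = -1/605*699599 + 46 = -699599/605 + 46 = -671769/605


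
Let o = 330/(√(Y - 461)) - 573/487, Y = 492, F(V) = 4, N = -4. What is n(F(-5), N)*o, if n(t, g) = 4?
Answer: -2292/487 + 1320*√31/31 ≈ 232.37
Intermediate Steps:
o = -573/487 + 330*√31/31 (o = 330/(√(492 - 461)) - 573/487 = 330/(√31) - 573*1/487 = 330*(√31/31) - 573/487 = 330*√31/31 - 573/487 = -573/487 + 330*√31/31 ≈ 58.093)
n(F(-5), N)*o = 4*(-573/487 + 330*√31/31) = -2292/487 + 1320*√31/31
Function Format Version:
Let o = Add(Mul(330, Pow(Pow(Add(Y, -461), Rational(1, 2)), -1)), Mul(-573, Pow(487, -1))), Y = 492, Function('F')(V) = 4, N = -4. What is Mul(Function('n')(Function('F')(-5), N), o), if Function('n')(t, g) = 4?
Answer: Add(Rational(-2292, 487), Mul(Rational(1320, 31), Pow(31, Rational(1, 2)))) ≈ 232.37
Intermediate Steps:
o = Add(Rational(-573, 487), Mul(Rational(330, 31), Pow(31, Rational(1, 2)))) (o = Add(Mul(330, Pow(Pow(Add(492, -461), Rational(1, 2)), -1)), Mul(-573, Pow(487, -1))) = Add(Mul(330, Pow(Pow(31, Rational(1, 2)), -1)), Mul(-573, Rational(1, 487))) = Add(Mul(330, Mul(Rational(1, 31), Pow(31, Rational(1, 2)))), Rational(-573, 487)) = Add(Mul(Rational(330, 31), Pow(31, Rational(1, 2))), Rational(-573, 487)) = Add(Rational(-573, 487), Mul(Rational(330, 31), Pow(31, Rational(1, 2)))) ≈ 58.093)
Mul(Function('n')(Function('F')(-5), N), o) = Mul(4, Add(Rational(-573, 487), Mul(Rational(330, 31), Pow(31, Rational(1, 2))))) = Add(Rational(-2292, 487), Mul(Rational(1320, 31), Pow(31, Rational(1, 2))))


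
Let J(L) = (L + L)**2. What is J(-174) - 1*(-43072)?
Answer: 164176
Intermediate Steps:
J(L) = 4*L**2 (J(L) = (2*L)**2 = 4*L**2)
J(-174) - 1*(-43072) = 4*(-174)**2 - 1*(-43072) = 4*30276 + 43072 = 121104 + 43072 = 164176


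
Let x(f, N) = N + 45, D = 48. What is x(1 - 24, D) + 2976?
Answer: 3069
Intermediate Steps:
x(f, N) = 45 + N
x(1 - 24, D) + 2976 = (45 + 48) + 2976 = 93 + 2976 = 3069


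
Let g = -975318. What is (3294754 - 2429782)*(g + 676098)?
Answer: -258816921840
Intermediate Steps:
(3294754 - 2429782)*(g + 676098) = (3294754 - 2429782)*(-975318 + 676098) = 864972*(-299220) = -258816921840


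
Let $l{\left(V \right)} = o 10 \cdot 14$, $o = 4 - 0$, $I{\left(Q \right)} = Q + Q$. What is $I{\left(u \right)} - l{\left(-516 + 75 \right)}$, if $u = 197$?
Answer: $-166$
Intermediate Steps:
$I{\left(Q \right)} = 2 Q$
$o = 4$ ($o = 4 + 0 = 4$)
$l{\left(V \right)} = 560$ ($l{\left(V \right)} = 4 \cdot 10 \cdot 14 = 40 \cdot 14 = 560$)
$I{\left(u \right)} - l{\left(-516 + 75 \right)} = 2 \cdot 197 - 560 = 394 - 560 = -166$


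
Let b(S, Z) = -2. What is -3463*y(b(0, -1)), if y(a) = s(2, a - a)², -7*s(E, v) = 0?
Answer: 0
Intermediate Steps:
s(E, v) = 0 (s(E, v) = -⅐*0 = 0)
y(a) = 0 (y(a) = 0² = 0)
-3463*y(b(0, -1)) = -3463*0 = 0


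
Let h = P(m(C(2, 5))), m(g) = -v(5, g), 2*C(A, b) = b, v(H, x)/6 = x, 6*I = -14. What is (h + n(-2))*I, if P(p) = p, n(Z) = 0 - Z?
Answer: 91/3 ≈ 30.333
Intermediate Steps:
n(Z) = -Z
I = -7/3 (I = (⅙)*(-14) = -7/3 ≈ -2.3333)
v(H, x) = 6*x
C(A, b) = b/2
m(g) = -6*g
h = -15 (h = -3*5 = -6*5/2 = -15)
(h + n(-2))*I = (-15 - 1*(-2))*(-7/3) = (-15 + 2)*(-7/3) = -13*(-7/3) = 91/3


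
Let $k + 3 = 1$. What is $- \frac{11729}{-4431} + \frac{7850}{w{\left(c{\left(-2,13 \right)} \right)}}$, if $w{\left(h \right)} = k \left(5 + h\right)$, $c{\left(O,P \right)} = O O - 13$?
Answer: $\frac{17438591}{17724} \approx 983.9$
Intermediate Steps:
$k = -2$ ($k = -3 + 1 = -2$)
$c{\left(O,P \right)} = -13 + O^{2}$ ($c{\left(O,P \right)} = O^{2} - 13 = -13 + O^{2}$)
$w{\left(h \right)} = -10 - 2 h$ ($w{\left(h \right)} = - 2 \left(5 + h\right) = -10 - 2 h$)
$- \frac{11729}{-4431} + \frac{7850}{w{\left(c{\left(-2,13 \right)} \right)}} = - \frac{11729}{-4431} + \frac{7850}{-10 - 2 \left(-13 + \left(-2\right)^{2}\right)} = \left(-11729\right) \left(- \frac{1}{4431}\right) + \frac{7850}{-10 - 2 \left(-13 + 4\right)} = \frac{11729}{4431} + \frac{7850}{-10 - -18} = \frac{11729}{4431} + \frac{7850}{-10 + 18} = \frac{11729}{4431} + \frac{7850}{8} = \frac{11729}{4431} + 7850 \cdot \frac{1}{8} = \frac{11729}{4431} + \frac{3925}{4} = \frac{17438591}{17724}$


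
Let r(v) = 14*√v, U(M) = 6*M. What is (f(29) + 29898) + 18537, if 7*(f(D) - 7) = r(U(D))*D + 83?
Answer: 339177/7 + 58*√174 ≈ 49219.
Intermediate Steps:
f(D) = 132/7 + 2*√6*D^(3/2) (f(D) = 7 + ((14*√(6*D))*D + 83)/7 = 7 + ((14*(√6*√D))*D + 83)/7 = 7 + ((14*√6*√D)*D + 83)/7 = 7 + (14*√6*D^(3/2) + 83)/7 = 7 + (83 + 14*√6*D^(3/2))/7 = 7 + (83/7 + 2*√6*D^(3/2)) = 132/7 + 2*√6*D^(3/2))
(f(29) + 29898) + 18537 = ((132/7 + 2*√6*29^(3/2)) + 29898) + 18537 = ((132/7 + 2*√6*(29*√29)) + 29898) + 18537 = ((132/7 + 58*√174) + 29898) + 18537 = (209418/7 + 58*√174) + 18537 = 339177/7 + 58*√174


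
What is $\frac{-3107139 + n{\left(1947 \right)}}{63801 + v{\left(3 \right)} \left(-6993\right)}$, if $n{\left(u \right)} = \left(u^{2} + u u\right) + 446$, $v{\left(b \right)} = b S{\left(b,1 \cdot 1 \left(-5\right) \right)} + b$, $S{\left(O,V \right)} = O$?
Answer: $- \frac{894985}{4023} \approx -222.47$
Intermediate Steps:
$v{\left(b \right)} = b + b^{2}$ ($v{\left(b \right)} = b b + b = b^{2} + b = b + b^{2}$)
$n{\left(u \right)} = 446 + 2 u^{2}$ ($n{\left(u \right)} = \left(u^{2} + u^{2}\right) + 446 = 2 u^{2} + 446 = 446 + 2 u^{2}$)
$\frac{-3107139 + n{\left(1947 \right)}}{63801 + v{\left(3 \right)} \left(-6993\right)} = \frac{-3107139 + \left(446 + 2 \cdot 1947^{2}\right)}{63801 + 3 \left(1 + 3\right) \left(-6993\right)} = \frac{-3107139 + \left(446 + 2 \cdot 3790809\right)}{63801 + 3 \cdot 4 \left(-6993\right)} = \frac{-3107139 + \left(446 + 7581618\right)}{63801 + 12 \left(-6993\right)} = \frac{-3107139 + 7582064}{63801 - 83916} = \frac{4474925}{-20115} = 4474925 \left(- \frac{1}{20115}\right) = - \frac{894985}{4023}$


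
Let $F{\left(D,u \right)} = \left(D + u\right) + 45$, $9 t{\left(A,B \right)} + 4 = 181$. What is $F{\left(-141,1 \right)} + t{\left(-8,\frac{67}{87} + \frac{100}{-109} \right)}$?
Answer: $- \frac{226}{3} \approx -75.333$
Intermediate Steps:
$t{\left(A,B \right)} = \frac{59}{3}$ ($t{\left(A,B \right)} = - \frac{4}{9} + \frac{1}{9} \cdot 181 = - \frac{4}{9} + \frac{181}{9} = \frac{59}{3}$)
$F{\left(D,u \right)} = 45 + D + u$
$F{\left(-141,1 \right)} + t{\left(-8,\frac{67}{87} + \frac{100}{-109} \right)} = \left(45 - 141 + 1\right) + \frac{59}{3} = -95 + \frac{59}{3} = - \frac{226}{3}$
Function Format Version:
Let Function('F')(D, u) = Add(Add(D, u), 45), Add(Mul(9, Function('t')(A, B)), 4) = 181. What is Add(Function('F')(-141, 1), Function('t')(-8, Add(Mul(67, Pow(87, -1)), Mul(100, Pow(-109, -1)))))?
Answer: Rational(-226, 3) ≈ -75.333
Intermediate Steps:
Function('t')(A, B) = Rational(59, 3) (Function('t')(A, B) = Add(Rational(-4, 9), Mul(Rational(1, 9), 181)) = Add(Rational(-4, 9), Rational(181, 9)) = Rational(59, 3))
Function('F')(D, u) = Add(45, D, u)
Add(Function('F')(-141, 1), Function('t')(-8, Add(Mul(67, Pow(87, -1)), Mul(100, Pow(-109, -1))))) = Add(Add(45, -141, 1), Rational(59, 3)) = Add(-95, Rational(59, 3)) = Rational(-226, 3)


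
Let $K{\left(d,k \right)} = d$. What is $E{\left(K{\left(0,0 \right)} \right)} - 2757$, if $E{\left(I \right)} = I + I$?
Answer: $-2757$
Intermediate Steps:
$E{\left(I \right)} = 2 I$
$E{\left(K{\left(0,0 \right)} \right)} - 2757 = 2 \cdot 0 - 2757 = 0 - 2757 = -2757$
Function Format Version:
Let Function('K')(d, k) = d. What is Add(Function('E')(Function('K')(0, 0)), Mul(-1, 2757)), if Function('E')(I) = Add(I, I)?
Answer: -2757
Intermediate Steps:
Function('E')(I) = Mul(2, I)
Add(Function('E')(Function('K')(0, 0)), Mul(-1, 2757)) = Add(Mul(2, 0), Mul(-1, 2757)) = Add(0, -2757) = -2757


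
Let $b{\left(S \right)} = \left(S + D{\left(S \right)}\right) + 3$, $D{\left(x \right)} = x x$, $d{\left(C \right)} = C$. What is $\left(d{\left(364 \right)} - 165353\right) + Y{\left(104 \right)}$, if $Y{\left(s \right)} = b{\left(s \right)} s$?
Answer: $971003$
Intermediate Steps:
$D{\left(x \right)} = x^{2}$
$b{\left(S \right)} = 3 + S + S^{2}$ ($b{\left(S \right)} = \left(S + S^{2}\right) + 3 = 3 + S + S^{2}$)
$Y{\left(s \right)} = s \left(3 + s + s^{2}\right)$ ($Y{\left(s \right)} = \left(3 + s + s^{2}\right) s = s \left(3 + s + s^{2}\right)$)
$\left(d{\left(364 \right)} - 165353\right) + Y{\left(104 \right)} = \left(364 - 165353\right) + 104 \left(3 + 104 + 104^{2}\right) = -164989 + 104 \left(3 + 104 + 10816\right) = -164989 + 104 \cdot 10923 = -164989 + 1135992 = 971003$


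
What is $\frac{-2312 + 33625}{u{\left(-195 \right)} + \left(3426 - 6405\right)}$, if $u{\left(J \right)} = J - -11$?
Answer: $- \frac{31313}{3163} \approx -9.8998$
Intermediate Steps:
$u{\left(J \right)} = 11 + J$ ($u{\left(J \right)} = J + 11 = 11 + J$)
$\frac{-2312 + 33625}{u{\left(-195 \right)} + \left(3426 - 6405\right)} = \frac{-2312 + 33625}{\left(11 - 195\right) + \left(3426 - 6405\right)} = \frac{31313}{-184 - 2979} = \frac{31313}{-3163} = 31313 \left(- \frac{1}{3163}\right) = - \frac{31313}{3163}$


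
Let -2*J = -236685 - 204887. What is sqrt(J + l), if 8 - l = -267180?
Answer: sqrt(487974) ≈ 698.55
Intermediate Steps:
l = 267188 (l = 8 - 1*(-267180) = 8 + 267180 = 267188)
J = 220786 (J = -(-236685 - 204887)/2 = -1/2*(-441572) = 220786)
sqrt(J + l) = sqrt(220786 + 267188) = sqrt(487974)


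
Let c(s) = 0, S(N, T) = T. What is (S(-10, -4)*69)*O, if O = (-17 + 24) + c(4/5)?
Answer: -1932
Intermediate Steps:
O = 7 (O = (-17 + 24) + 0 = 7 + 0 = 7)
(S(-10, -4)*69)*O = -4*69*7 = -276*7 = -1932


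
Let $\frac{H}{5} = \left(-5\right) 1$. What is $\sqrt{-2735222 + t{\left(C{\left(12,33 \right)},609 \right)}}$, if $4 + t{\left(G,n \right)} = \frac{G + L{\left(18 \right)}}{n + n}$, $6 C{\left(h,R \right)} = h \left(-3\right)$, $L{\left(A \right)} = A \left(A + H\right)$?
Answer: $\frac{10 i \sqrt{1127159327}}{203} \approx 1653.9 i$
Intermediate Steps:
$H = -25$ ($H = 5 \left(\left(-5\right) 1\right) = 5 \left(-5\right) = -25$)
$L{\left(A \right)} = A \left(-25 + A\right)$ ($L{\left(A \right)} = A \left(A - 25\right) = A \left(-25 + A\right)$)
$C{\left(h,R \right)} = - \frac{h}{2}$ ($C{\left(h,R \right)} = \frac{h \left(-3\right)}{6} = \frac{\left(-3\right) h}{6} = - \frac{h}{2}$)
$t{\left(G,n \right)} = -4 + \frac{-126 + G}{2 n}$ ($t{\left(G,n \right)} = -4 + \frac{G + 18 \left(-25 + 18\right)}{n + n} = -4 + \frac{G + 18 \left(-7\right)}{2 n} = -4 + \left(G - 126\right) \frac{1}{2 n} = -4 + \left(-126 + G\right) \frac{1}{2 n} = -4 + \frac{-126 + G}{2 n}$)
$\sqrt{-2735222 + t{\left(C{\left(12,33 \right)},609 \right)}} = \sqrt{-2735222 + \frac{-126 - 6 - 4872}{2 \cdot 609}} = \sqrt{-2735222 + \frac{1}{2} \cdot \frac{1}{609} \left(-126 - 6 - 4872\right)} = \sqrt{-2735222 + \frac{1}{2} \cdot \frac{1}{609} \left(-5004\right)} = \sqrt{-2735222 - \frac{834}{203}} = \sqrt{- \frac{555250900}{203}} = \frac{10 i \sqrt{1127159327}}{203}$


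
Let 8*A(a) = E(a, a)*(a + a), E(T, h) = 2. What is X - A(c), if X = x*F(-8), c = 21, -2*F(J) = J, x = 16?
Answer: 107/2 ≈ 53.500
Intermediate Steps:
F(J) = -J/2
X = 64 (X = 16*(-1/2*(-8)) = 16*4 = 64)
A(a) = a/2 (A(a) = (2*(a + a))/8 = (2*(2*a))/8 = (4*a)/8 = a/2)
X - A(c) = 64 - 21/2 = 107/2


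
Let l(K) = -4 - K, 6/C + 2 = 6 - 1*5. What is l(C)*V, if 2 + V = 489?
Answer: 974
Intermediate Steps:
C = -6 (C = 6/(-2 + (6 - 1*5)) = 6/(-2 + (6 - 5)) = 6/(-2 + 1) = 6/(-1) = 6*(-1) = -6)
V = 487 (V = -2 + 489 = 487)
l(C)*V = (-4 - 1*(-6))*487 = (-4 + 6)*487 = 2*487 = 974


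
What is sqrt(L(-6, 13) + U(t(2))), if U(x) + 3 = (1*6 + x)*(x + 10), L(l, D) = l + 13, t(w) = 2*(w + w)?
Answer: 16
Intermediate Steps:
t(w) = 4*w (t(w) = 2*(2*w) = 4*w)
L(l, D) = 13 + l
U(x) = -3 + (6 + x)*(10 + x) (U(x) = -3 + (1*6 + x)*(x + 10) = -3 + (6 + x)*(10 + x))
sqrt(L(-6, 13) + U(t(2))) = sqrt((13 - 6) + (57 + (4*2)**2 + 16*(4*2))) = sqrt(7 + (57 + 8**2 + 16*8)) = sqrt(7 + (57 + 64 + 128)) = sqrt(7 + 249) = sqrt(256) = 16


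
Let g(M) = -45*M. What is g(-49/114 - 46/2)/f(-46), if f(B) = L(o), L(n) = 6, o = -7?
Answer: 13355/76 ≈ 175.72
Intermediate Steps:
f(B) = 6
g(-49/114 - 46/2)/f(-46) = -45*(-49/114 - 46/2)/6 = -45*(-49*1/114 - 46*½)*(⅙) = -45*(-49/114 - 23)*(⅙) = -45*(-2671/114)*(⅙) = (40065/38)*(⅙) = 13355/76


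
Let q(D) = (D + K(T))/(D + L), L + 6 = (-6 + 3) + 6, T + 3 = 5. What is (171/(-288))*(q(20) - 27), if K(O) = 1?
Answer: 4161/272 ≈ 15.298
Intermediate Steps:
T = 2 (T = -3 + 5 = 2)
L = -3 (L = -6 + ((-6 + 3) + 6) = -6 + (-3 + 6) = -6 + 3 = -3)
q(D) = (1 + D)/(-3 + D) (q(D) = (D + 1)/(D - 3) = (1 + D)/(-3 + D))
(171/(-288))*(q(20) - 27) = (171/(-288))*((1 + 20)/(-3 + 20) - 27) = (171*(-1/288))*(21/17 - 27) = -19*((1/17)*21 - 27)/32 = -19*(21/17 - 27)/32 = -19/32*(-438/17) = 4161/272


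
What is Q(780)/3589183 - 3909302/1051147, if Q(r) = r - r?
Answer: -3909302/1051147 ≈ -3.7191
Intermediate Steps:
Q(r) = 0
Q(780)/3589183 - 3909302/1051147 = 0/3589183 - 3909302/1051147 = 0*(1/3589183) - 3909302*1/1051147 = 0 - 3909302/1051147 = -3909302/1051147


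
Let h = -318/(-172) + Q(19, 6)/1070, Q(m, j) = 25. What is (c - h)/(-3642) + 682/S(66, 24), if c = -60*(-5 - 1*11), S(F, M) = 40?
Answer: 2812958101/167568420 ≈ 16.787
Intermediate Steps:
h = 8614/4601 (h = -318/(-172) + 25/1070 = -318*(-1/172) + 25*(1/1070) = 159/86 + 5/214 = 8614/4601 ≈ 1.8722)
c = 960 (c = -60*(-5 - 11) = -60*(-16) = 960)
(c - h)/(-3642) + 682/S(66, 24) = (960 - 1*8614/4601)/(-3642) + 682/40 = (960 - 8614/4601)*(-1/3642) + 682*(1/40) = (4408346/4601)*(-1/3642) + 341/20 = -2204173/8378421 + 341/20 = 2812958101/167568420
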